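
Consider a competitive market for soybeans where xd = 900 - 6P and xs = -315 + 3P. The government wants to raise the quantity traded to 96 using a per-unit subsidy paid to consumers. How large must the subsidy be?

Required subsidy s = 3 per unit

At x = 96, invert demand for the buyer price: Pb = (900 − 96)/6 = 134; invert supply for the seller price: Ps = (96 − (-315))/3 = 137.
The subsidy must fill the gap: s = Ps − Pb = 137 − 134 = 3.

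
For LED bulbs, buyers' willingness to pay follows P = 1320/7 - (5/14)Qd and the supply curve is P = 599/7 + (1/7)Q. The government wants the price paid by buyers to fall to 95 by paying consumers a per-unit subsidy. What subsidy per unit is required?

Required subsidy s = 28 per unit

At a buyer price of 95, quantity demanded is 528 − 2.8·95 = 262.
Sellers supply 262 only when they receive Ps = 599/7 + (1/7)·262 = 123.
s = Ps − Pb = 123 − 95 = 28.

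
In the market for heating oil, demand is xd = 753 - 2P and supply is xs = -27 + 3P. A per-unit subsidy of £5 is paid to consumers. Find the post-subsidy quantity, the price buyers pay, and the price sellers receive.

Pre-subsidy: 753 - 2P = -27 + 3P gives P* = 156, x* = 441.
With the rebate, buyers effectively pay Pb = Ps − 5, where Ps is the price sellers receive.
Demand in terms of Ps becomes xd = 753 − 2(Ps − 5) = 763 - 2Ps. Setting this equal to supply: 763 - 2Ps = -27 + 3Ps, so Ps = 158.
Buyers pay Pb = 158 − 5 = 153; x' = -27 + 3·158 = 447.

x' = 447; buyers pay £153; sellers receive £158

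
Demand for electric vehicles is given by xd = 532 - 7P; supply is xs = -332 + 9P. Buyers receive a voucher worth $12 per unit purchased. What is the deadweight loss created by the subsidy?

Deadweight loss = $283.5

Pre-subsidy: 532 - 7P = -332 + 9P gives P* = 54, x* = 154.
With the rebate, buyers effectively pay Pb = Ps − 12, where Ps is the price sellers receive.
Demand in terms of Ps becomes xd = 532 − 7(Ps − 12) = 616 - 7Ps. Setting this equal to supply: 616 - 7Ps = -332 + 9Ps, so Ps = 59.25.
Buyers pay Pb = 59.25 − 12 = 47.25; x' = -332 + 9·59.25 = 201.25.
The subsidy expands output by 201.25 − 154 = 47.25 past the efficient level; on those units the gap between marginal cost and willingness to pay runs from 0 up to 12.
DWL = ½ × 12 × 47.25 = 283.5.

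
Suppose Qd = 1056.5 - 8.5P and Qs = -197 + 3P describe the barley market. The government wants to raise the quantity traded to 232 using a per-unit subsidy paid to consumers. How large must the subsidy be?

Required subsidy s = 46 per unit

At Q = 232, invert demand for the buyer price: Pb = (1056.5 − 232)/8.5 = 97; invert supply for the seller price: Ps = (232 − (-197))/3 = 143.
The subsidy must fill the gap: s = Ps − Pb = 143 − 97 = 46.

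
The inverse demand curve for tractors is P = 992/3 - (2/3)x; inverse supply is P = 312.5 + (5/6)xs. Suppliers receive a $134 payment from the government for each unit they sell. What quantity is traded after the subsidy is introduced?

x' = 913/9

Pre-subsidy: 992/3 - (2/3)x = 312.5 + (5/6)x gives x* = 109/9 and P* = 8710/27.
With the subsidy, sellers receive Ps = Pb + 134 for each unit, where Pb is the price buyers pay.
On the curves, Pb = 992/3 - (2/3)x and Ps = 312.5 + (5/6)x; the wedge Ps − Pb = 134 gives 312.5 + (5/6)x − (992/3 - (2/3)x) = 134, so x' = 913/9.
Then Pb = 992/3 − (2/3)·(913/9) = 7102/27 and Ps = 312.5 + (5/6)·(913/9) = 10720/27.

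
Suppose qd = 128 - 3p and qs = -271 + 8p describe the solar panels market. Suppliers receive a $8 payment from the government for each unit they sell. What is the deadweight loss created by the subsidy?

Deadweight loss = 768/11

Pre-subsidy: 128 - 3p = -271 + 8p gives p* = 399/11, q* = 211/11.
With the subsidy, sellers receive ps = pb + 8 for each unit, where pb is the price buyers pay.
Supply in terms of pb becomes qs = -271 + 8(pb + 8) = -207 + 8pb. Setting this equal to demand: 128 - 3pb = -207 + 8pb, so pb = 335/11.
Sellers receive ps = 335/11 + 8 = 423/11; q' = 128 − 3·(335/11) = 403/11.
The subsidy expands output by 403/11 − 211/11 = 192/11 past the efficient level; on those units the gap between marginal cost and willingness to pay runs from 0 up to 8.
DWL = ½ × 8 × 192/11 = 768/11.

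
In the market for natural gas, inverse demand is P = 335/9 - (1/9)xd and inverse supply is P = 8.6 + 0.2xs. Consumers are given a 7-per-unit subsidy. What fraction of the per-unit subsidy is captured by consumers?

Consumer share = 5/14

Pre-subsidy: 335/9 - (1/9)x = 8.6 + 0.2x gives x* = 92 and P* = 27.
With the rebate, buyers effectively pay Pb = Ps − 7, where Ps is the price sellers receive.
On the curves, Pb = 335/9 - (1/9)x and Ps = 8.6 + 0.2x; the wedge Ps − Pb = 7 gives 8.6 + 0.2x − (335/9 - (1/9)x) = 7, so x' = 114.5.
Then Pb = 335/9 − (1/9)·114.5 = 24.5 and Ps = 8.6 + 0.2·114.5 = 31.5.
Buyers' price falls by P* − Pb = 27 − 24.5 = 2.5; sellers' price rises by Ps − P* = 31.5 − 27 = 4.5.
So consumers capture 2.5/7 = 5/14 of each unit of subsidy.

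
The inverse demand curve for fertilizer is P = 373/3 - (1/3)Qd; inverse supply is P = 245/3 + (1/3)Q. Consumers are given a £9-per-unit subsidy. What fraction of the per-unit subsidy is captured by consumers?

Pre-subsidy: 373/3 - (1/3)Q = 245/3 + (1/3)Q gives Q* = 64 and P* = 103.
With the rebate, buyers effectively pay Pb = Ps − 9, where Ps is the price sellers receive.
On the curves, Pb = 373/3 - (1/3)Q and Ps = 245/3 + (1/3)Q; the wedge Ps − Pb = 9 gives 245/3 + (1/3)Q − (373/3 - (1/3)Q) = 9, so Q' = 77.5.
Then Pb = 373/3 − (1/3)·77.5 = 98.5 and Ps = 245/3 + (1/3)·77.5 = 107.5.
Buyers' price falls by P* − Pb = 103 − 98.5 = 4.5; sellers' price rises by Ps − P* = 107.5 − 103 = 4.5.
So consumers capture 4.5/9 = 0.5 of each unit of subsidy.

Consumer share = 0.5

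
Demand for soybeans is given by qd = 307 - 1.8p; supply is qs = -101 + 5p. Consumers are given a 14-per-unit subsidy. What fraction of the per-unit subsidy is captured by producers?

Producer share = 9/34

Pre-subsidy: 307 - 1.8p = -101 + 5p gives p* = 60, q* = 199.
With the rebate, buyers effectively pay pb = ps − 14, where ps is the price sellers receive.
Demand in terms of ps becomes qd = 307 − 1.8(ps − 14) = 332.2 - 1.8ps. Setting this equal to supply: 332.2 - 1.8ps = -101 + 5ps, so ps = 1083/17.
Buyers pay pb = 1083/17 − 14 = 845/17; q' = -101 + 5·(1083/17) = 3698/17.
Buyers' price falls by p* − pb = 60 − 845/17 = 175/17; sellers' price rises by ps − p* = 1083/17 − 60 = 63/17.
So producers capture (63/17)/14 = 9/34 of each unit of subsidy.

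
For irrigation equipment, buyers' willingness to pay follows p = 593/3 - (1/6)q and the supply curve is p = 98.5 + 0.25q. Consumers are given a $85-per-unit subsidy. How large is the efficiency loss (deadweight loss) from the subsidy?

Pre-subsidy: 593/3 - (1/6)q = 98.5 + 0.25q gives q* = 238 and p* = 158.
With the rebate, buyers effectively pay pb = ps − 85, where ps is the price sellers receive.
On the curves, pb = 593/3 - (1/6)q and ps = 98.5 + 0.25q; the wedge ps − pb = 85 gives 98.5 + 0.25q − (593/3 - (1/6)q) = 85, so q' = 442.
Then pb = 593/3 − (1/6)·442 = 124 and ps = 98.5 + 0.25·442 = 209.
The subsidy expands output by 442 − 238 = 204 past the efficient level; on those units the gap between marginal cost and willingness to pay runs from 0 up to 85.
DWL = ½ × 85 × 204 = 8670.

Deadweight loss = $8670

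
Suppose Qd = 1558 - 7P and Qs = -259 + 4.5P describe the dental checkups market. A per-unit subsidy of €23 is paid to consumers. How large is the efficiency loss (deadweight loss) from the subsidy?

Deadweight loss = €724.5

Pre-subsidy: 1558 - 7P = -259 + 4.5P gives P* = 158, Q* = 452.
With the rebate, buyers effectively pay Pb = Ps − 23, where Ps is the price sellers receive.
Demand in terms of Ps becomes Qd = 1558 − 7(Ps − 23) = 1719 - 7Ps. Setting this equal to supply: 1719 - 7Ps = -259 + 4.5Ps, so Ps = 172.
Buyers pay Pb = 172 − 23 = 149; Q' = -259 + 4.5·172 = 515.
The subsidy expands output by 515 − 452 = 63 past the efficient level; on those units the gap between marginal cost and willingness to pay runs from 0 up to 23.
DWL = ½ × 23 × 63 = 724.5.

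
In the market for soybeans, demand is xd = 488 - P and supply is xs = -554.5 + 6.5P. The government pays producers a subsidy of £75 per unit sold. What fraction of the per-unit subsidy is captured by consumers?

Pre-subsidy: 488 - P = -554.5 + 6.5P gives P* = 139, x* = 349.
With the subsidy, sellers receive Ps = Pb + 75 for each unit, where Pb is the price buyers pay.
Supply in terms of Pb becomes xs = -554.5 + 6.5(Pb + 75) = -67 + 6.5Pb. Setting this equal to demand: 488 - Pb = -67 + 6.5Pb, so Pb = 74.
Sellers receive Ps = 74 + 75 = 149; x' = 488 − 1·74 = 414.
Buyers' price falls by P* − Pb = 139 − 74 = 65; sellers' price rises by Ps − P* = 149 − 139 = 10.
So consumers capture 65/75 = 13/15 of each unit of subsidy.

Consumer share = 13/15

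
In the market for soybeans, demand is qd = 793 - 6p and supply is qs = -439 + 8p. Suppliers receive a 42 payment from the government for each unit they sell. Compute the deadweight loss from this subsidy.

Deadweight loss = 3024

Pre-subsidy: 793 - 6p = -439 + 8p gives p* = 88, q* = 265.
With the subsidy, sellers receive ps = pb + 42 for each unit, where pb is the price buyers pay.
Supply in terms of pb becomes qs = -439 + 8(pb + 42) = -103 + 8pb. Setting this equal to demand: 793 - 6pb = -103 + 8pb, so pb = 64.
Sellers receive ps = 64 + 42 = 106; q' = 793 − 6·64 = 409.
The subsidy expands output by 409 − 265 = 144 past the efficient level; on those units the gap between marginal cost and willingness to pay runs from 0 up to 42.
DWL = ½ × 42 × 144 = 3024.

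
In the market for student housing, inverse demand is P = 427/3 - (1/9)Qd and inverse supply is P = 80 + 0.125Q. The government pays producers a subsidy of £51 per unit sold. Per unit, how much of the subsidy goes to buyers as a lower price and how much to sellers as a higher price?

Pre-subsidy: 427/3 - (1/9)Q = 80 + 0.125Q gives Q* = 264 and P* = 113.
With the subsidy, sellers receive Ps = Pb + 51 for each unit, where Pb is the price buyers pay.
On the curves, Pb = 427/3 - (1/9)Q and Ps = 80 + 0.125Q; the wedge Ps − Pb = 51 gives 80 + 0.125Q − (427/3 - (1/9)Q) = 51, so Q' = 480.
Then Pb = 427/3 − (1/9)·480 = 89 and Ps = 80 + 0.125·480 = 140.
Buyers' price falls by P* − Pb = 113 − 89 = 24; sellers' price rises by Ps − P* = 140 − 113 = 27.

Buyers gain £24 per unit; sellers gain £27 per unit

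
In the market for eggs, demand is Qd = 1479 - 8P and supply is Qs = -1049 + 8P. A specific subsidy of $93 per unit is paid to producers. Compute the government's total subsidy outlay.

Pre-subsidy: 1479 - 8P = -1049 + 8P gives P* = 158, Q* = 215.
With the subsidy, sellers receive Ps = Pb + 93 for each unit, where Pb is the price buyers pay.
Supply in terms of Pb becomes Qs = -1049 + 8(Pb + 93) = -305 + 8Pb. Setting this equal to demand: 1479 - 8Pb = -305 + 8Pb, so Pb = 111.5.
Sellers receive Ps = 111.5 + 93 = 204.5; Q' = 1479 − 8·111.5 = 587.
Government outlay = subsidy × quantity = 93 × 587 = 54591.

Government cost = $54591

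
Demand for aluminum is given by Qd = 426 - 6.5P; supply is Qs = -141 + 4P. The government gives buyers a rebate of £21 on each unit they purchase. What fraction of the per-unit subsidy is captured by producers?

Pre-subsidy: 426 - 6.5P = -141 + 4P gives P* = 54, Q* = 75.
With the rebate, buyers effectively pay Pb = Ps − 21, where Ps is the price sellers receive.
Demand in terms of Ps becomes Qd = 426 − 6.5(Ps − 21) = 562.5 - 6.5Ps. Setting this equal to supply: 562.5 - 6.5Ps = -141 + 4Ps, so Ps = 67.
Buyers pay Pb = 67 − 21 = 46; Q' = -141 + 4·67 = 127.
Buyers' price falls by P* − Pb = 54 − 46 = 8; sellers' price rises by Ps − P* = 67 − 54 = 13.
So producers capture 13/21 = 13/21 of each unit of subsidy.

Producer share = 13/21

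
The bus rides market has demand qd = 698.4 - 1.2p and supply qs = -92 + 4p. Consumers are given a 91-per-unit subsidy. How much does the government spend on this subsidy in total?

Government cost = 54600

Pre-subsidy: 698.4 - 1.2p = -92 + 4p gives p* = 152, q* = 516.
With the rebate, buyers effectively pay pb = ps − 91, where ps is the price sellers receive.
Demand in terms of ps becomes qd = 698.4 − 1.2(ps − 91) = 807.6 - 1.2ps. Setting this equal to supply: 807.6 - 1.2ps = -92 + 4ps, so ps = 173.
Buyers pay pb = 173 − 91 = 82; q' = -92 + 4·173 = 600.
Government outlay = subsidy × quantity = 91 × 600 = 54600.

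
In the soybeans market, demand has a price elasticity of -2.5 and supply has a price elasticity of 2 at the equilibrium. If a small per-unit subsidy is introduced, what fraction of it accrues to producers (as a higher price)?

For a small subsidy around the equilibrium, the benefit split depends on the relative slopes, which at a point are proportional to the elasticities.
Buyer share = εs/(εs + |εd|) = 2/(2 + 2.5) = 4/9; seller share = |εd|/(εs + |εd|) = 5/9.
So producers capture 5/9 of the subsidy.

Producer share = 5/9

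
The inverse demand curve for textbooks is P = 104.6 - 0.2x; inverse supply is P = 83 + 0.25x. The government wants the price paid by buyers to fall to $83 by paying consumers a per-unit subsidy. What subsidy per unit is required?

Required subsidy s = $27 per unit

At a buyer price of 83, quantity demanded is 523 − 5·83 = 108.
Sellers supply 108 only when they receive Ps = 83 + 0.25·108 = 110.
s = Ps − Pb = 110 − 83 = 27.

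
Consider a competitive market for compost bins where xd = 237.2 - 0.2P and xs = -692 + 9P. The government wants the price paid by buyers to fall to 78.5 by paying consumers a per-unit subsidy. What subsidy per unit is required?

At a buyer price of 78.5, quantity demanded is 237.2 − 0.2·78.5 = 221.5.
Sellers supply 221.5 only when they receive Ps with -692 + 9·Ps = 221.5, i.e. Ps = 101.5.
s = Ps − Pb = 101.5 − 78.5 = 23.

Required subsidy s = 23 per unit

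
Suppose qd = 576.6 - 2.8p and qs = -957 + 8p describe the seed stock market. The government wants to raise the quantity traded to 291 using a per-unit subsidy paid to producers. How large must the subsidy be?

Required subsidy s = 54 per unit

At q = 291, invert demand for the buyer price: pb = (576.6 − 291)/2.8 = 102; invert supply for the seller price: ps = (291 − (-957))/8 = 156.
The subsidy must fill the gap: s = ps − pb = 156 − 102 = 54.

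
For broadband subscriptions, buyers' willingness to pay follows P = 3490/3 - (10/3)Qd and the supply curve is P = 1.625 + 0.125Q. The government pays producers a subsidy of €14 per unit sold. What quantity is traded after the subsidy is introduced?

Pre-subsidy: 3490/3 - (10/3)Q = 1.625 + 0.125Q gives Q* = 27881/83 and P* = 3620/83.
With the subsidy, sellers receive Ps = Pb + 14 for each unit, where Pb is the price buyers pay.
On the curves, Pb = 3490/3 - (10/3)Q and Ps = 1.625 + 0.125Q; the wedge Ps − Pb = 14 gives 1.625 + 0.125Q − (3490/3 - (10/3)Q) = 14, so Q' = 28217/83.
Then Pb = 3490/3 − (10/3)·(28217/83) = 2500/83 and Ps = 1.625 + 0.125·(28217/83) = 3662/83.

Q' = 28217/83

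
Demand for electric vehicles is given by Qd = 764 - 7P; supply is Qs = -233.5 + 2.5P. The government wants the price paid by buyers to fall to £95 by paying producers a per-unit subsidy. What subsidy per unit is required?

Required subsidy s = £38 per unit

At a buyer price of 95, quantity demanded is 764 − 7·95 = 99.
Sellers supply 99 only when they receive Ps with -233.5 + 2.5·Ps = 99, i.e. Ps = 133.
s = Ps − Pb = 133 − 95 = 38.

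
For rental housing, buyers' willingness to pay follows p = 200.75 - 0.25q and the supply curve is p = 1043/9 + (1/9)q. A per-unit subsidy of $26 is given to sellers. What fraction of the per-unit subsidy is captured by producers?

Pre-subsidy: 200.75 - 0.25q = 1043/9 + (1/9)q gives q* = 235 and p* = 142.
With the subsidy, sellers receive ps = pb + 26 for each unit, where pb is the price buyers pay.
On the curves, pb = 200.75 - 0.25q and ps = 1043/9 + (1/9)q; the wedge ps − pb = 26 gives 1043/9 + (1/9)q − (200.75 - 0.25q) = 26, so q' = 307.
Then pb = 200.75 − 0.25·307 = 124 and ps = 1043/9 + (1/9)·307 = 150.
Buyers' price falls by p* − pb = 142 − 124 = 18; sellers' price rises by ps − p* = 150 − 142 = 8.
So producers capture 8/26 = 4/13 of each unit of subsidy.

Producer share = 4/13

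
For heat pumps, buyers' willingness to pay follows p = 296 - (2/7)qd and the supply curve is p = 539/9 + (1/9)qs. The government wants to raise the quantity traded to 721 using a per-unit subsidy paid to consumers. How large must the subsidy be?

At q = 721, from the demand curve buyers pay pb = 296 − (2/7)·721 = 90; from the supply curve sellers need ps = 539/9 + (1/9)·721 = 140.
The subsidy must fill the gap: s = ps − pb = 140 − 90 = 50.

Required subsidy s = 50 per unit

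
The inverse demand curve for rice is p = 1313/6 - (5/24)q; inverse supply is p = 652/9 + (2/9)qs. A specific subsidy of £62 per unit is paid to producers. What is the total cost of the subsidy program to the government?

Government cost = £30008

Pre-subsidy: 1313/6 - (5/24)q = 652/9 + (2/9)q gives q* = 340 and p* = 148.
With the subsidy, sellers receive ps = pb + 62 for each unit, where pb is the price buyers pay.
On the curves, pb = 1313/6 - (5/24)q and ps = 652/9 + (2/9)q; the wedge ps − pb = 62 gives 652/9 + (2/9)q − (1313/6 - (5/24)q) = 62, so q' = 484.
Then pb = 1313/6 − (5/24)·484 = 118 and ps = 652/9 + (2/9)·484 = 180.
Government outlay = subsidy × quantity = 62 × 484 = 30008.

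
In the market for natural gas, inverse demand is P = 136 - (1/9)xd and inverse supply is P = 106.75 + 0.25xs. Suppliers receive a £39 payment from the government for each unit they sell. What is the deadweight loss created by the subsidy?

Pre-subsidy: 136 - (1/9)x = 106.75 + 0.25x gives x* = 81 and P* = 127.
With the subsidy, sellers receive Ps = Pb + 39 for each unit, where Pb is the price buyers pay.
On the curves, Pb = 136 - (1/9)x and Ps = 106.75 + 0.25x; the wedge Ps − Pb = 39 gives 106.75 + 0.25x − (136 - (1/9)x) = 39, so x' = 189.
Then Pb = 136 − (1/9)·189 = 115 and Ps = 106.75 + 0.25·189 = 154.
The subsidy expands output by 189 − 81 = 108 past the efficient level; on those units the gap between marginal cost and willingness to pay runs from 0 up to 39.
DWL = ½ × 39 × 108 = 2106.

Deadweight loss = £2106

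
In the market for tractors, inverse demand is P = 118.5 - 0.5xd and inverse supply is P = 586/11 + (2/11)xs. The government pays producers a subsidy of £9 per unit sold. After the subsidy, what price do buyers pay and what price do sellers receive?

Pre-subsidy: 118.5 - 0.5x = 586/11 + (2/11)x gives x* = 287/3 and P* = 212/3.
With the subsidy, sellers receive Ps = Pb + 9 for each unit, where Pb is the price buyers pay.
On the curves, Pb = 118.5 - 0.5x and Ps = 586/11 + (2/11)x; the wedge Ps − Pb = 9 gives 586/11 + (2/11)x − (118.5 - 0.5x) = 9, so x' = 1633/15.
Then Pb = 118.5 − 0.5·(1633/15) = 961/15 and Ps = 586/11 + (2/11)·(1633/15) = 1096/15.

Buyers pay 961/15; sellers receive 1096/15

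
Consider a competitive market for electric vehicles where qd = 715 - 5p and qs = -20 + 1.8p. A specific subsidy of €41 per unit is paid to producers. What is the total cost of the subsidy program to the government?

Pre-subsidy: 715 - 5p = -20 + 1.8p gives p* = 3675/34, q* = 5935/34.
With the subsidy, sellers receive ps = pb + 41 for each unit, where pb is the price buyers pay.
Supply in terms of pb becomes qs = -20 + 1.8(pb + 41) = 53.8 + 1.8pb. Setting this equal to demand: 715 - 5pb = 53.8 + 1.8pb, so pb = 1653/17.
Sellers receive ps = 1653/17 + 41 = 2350/17; q' = 715 − 5·(1653/17) = 3890/17.
Government outlay = subsidy × quantity = 41 × 3890/17 = 159490/17.

Government cost = 159490/17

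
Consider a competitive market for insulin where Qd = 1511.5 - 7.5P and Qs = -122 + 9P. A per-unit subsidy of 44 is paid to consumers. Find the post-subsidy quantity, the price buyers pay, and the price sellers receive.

Pre-subsidy: 1511.5 - 7.5P = -122 + 9P gives P* = 99, Q* = 769.
With the rebate, buyers effectively pay Pb = Ps − 44, where Ps is the price sellers receive.
Demand in terms of Ps becomes Qd = 1511.5 − 7.5(Ps − 44) = 1841.5 - 7.5Ps. Setting this equal to supply: 1841.5 - 7.5Ps = -122 + 9Ps, so Ps = 119.
Buyers pay Pb = 119 − 44 = 75; Q' = -122 + 9·119 = 949.

Q' = 949; buyers pay 75; sellers receive 119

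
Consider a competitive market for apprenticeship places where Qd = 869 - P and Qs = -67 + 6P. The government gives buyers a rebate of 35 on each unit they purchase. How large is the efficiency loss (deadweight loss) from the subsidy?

Pre-subsidy: 869 - P = -67 + 6P gives P* = 936/7, Q* = 5147/7.
With the rebate, buyers effectively pay Pb = Ps − 35, where Ps is the price sellers receive.
Demand in terms of Ps becomes Qd = 869 − 1(Ps − 35) = 904 - Ps. Setting this equal to supply: 904 - Ps = -67 + 6Ps, so Ps = 971/7.
Buyers pay Pb = 971/7 − 35 = 726/7; Q' = -67 + 6·(971/7) = 5357/7.
The subsidy expands output by 5357/7 − 5147/7 = 30 past the efficient level; on those units the gap between marginal cost and willingness to pay runs from 0 up to 35.
DWL = ½ × 35 × 30 = 525.

Deadweight loss = 525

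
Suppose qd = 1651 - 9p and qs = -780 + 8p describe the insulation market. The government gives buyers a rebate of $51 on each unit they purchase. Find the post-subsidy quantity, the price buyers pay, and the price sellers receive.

Pre-subsidy: 1651 - 9p = -780 + 8p gives p* = 143, q* = 364.
With the rebate, buyers effectively pay pb = ps − 51, where ps is the price sellers receive.
Demand in terms of ps becomes qd = 1651 − 9(ps − 51) = 2110 - 9ps. Setting this equal to supply: 2110 - 9ps = -780 + 8ps, so ps = 170.
Buyers pay pb = 170 − 51 = 119; q' = -780 + 8·170 = 580.

q' = 580; buyers pay $119; sellers receive $170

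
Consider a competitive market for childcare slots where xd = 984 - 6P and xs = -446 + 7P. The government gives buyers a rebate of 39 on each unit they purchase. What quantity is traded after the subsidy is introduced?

x' = 450

Pre-subsidy: 984 - 6P = -446 + 7P gives P* = 110, x* = 324.
With the rebate, buyers effectively pay Pb = Ps − 39, where Ps is the price sellers receive.
Demand in terms of Ps becomes xd = 984 − 6(Ps − 39) = 1218 - 6Ps. Setting this equal to supply: 1218 - 6Ps = -446 + 7Ps, so Ps = 128.
Buyers pay Pb = 128 − 39 = 89; x' = -446 + 7·128 = 450.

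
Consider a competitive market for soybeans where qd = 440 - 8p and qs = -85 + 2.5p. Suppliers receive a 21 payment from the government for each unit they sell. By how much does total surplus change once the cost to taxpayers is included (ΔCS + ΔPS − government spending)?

Pre-subsidy: 440 - 8p = -85 + 2.5p gives p* = 50, q* = 40.
With the subsidy, sellers receive ps = pb + 21 for each unit, where pb is the price buyers pay.
Supply in terms of pb becomes qs = -85 + 2.5(pb + 21) = -32.5 + 2.5pb. Setting this equal to demand: 440 - 8pb = -32.5 + 2.5pb, so pb = 45.
Sellers receive ps = 45 + 21 = 66; q' = 440 − 8·45 = 80.
ΔCS = ½(40 + 80)(50 − 45) = 300; ΔPS = ½(40 + 80)(66 − 50) = 960.
Government spending = 21 × 80 = 1680.
Net change = 300 + 960 − 1680 = -420. The loss equals the DWL triangle ½·21·40.

Net change in total surplus = -420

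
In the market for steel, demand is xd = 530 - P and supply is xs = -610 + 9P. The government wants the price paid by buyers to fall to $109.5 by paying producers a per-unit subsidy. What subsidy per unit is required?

At a buyer price of 109.5, quantity demanded is 530 − 1·109.5 = 420.5.
Sellers supply 420.5 only when they receive Ps with -610 + 9·Ps = 420.5, i.e. Ps = 114.5.
s = Ps − Pb = 114.5 − 109.5 = 5.

Required subsidy s = $5 per unit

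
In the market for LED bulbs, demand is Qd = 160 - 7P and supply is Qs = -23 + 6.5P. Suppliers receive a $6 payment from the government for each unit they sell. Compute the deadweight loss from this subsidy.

Deadweight loss = 182/3

Pre-subsidy: 160 - 7P = -23 + 6.5P gives P* = 122/9, Q* = 586/9.
With the subsidy, sellers receive Ps = Pb + 6 for each unit, where Pb is the price buyers pay.
Supply in terms of Pb becomes Qs = -23 + 6.5(Pb + 6) = 16 + 6.5Pb. Setting this equal to demand: 160 - 7Pb = 16 + 6.5Pb, so Pb = 32/3.
Sellers receive Ps = 32/3 + 6 = 50/3; Q' = 160 − 7·(32/3) = 256/3.
The subsidy expands output by 256/3 − 586/9 = 182/9 past the efficient level; on those units the gap between marginal cost and willingness to pay runs from 0 up to 6.
DWL = ½ × 6 × 182/9 = 182/3.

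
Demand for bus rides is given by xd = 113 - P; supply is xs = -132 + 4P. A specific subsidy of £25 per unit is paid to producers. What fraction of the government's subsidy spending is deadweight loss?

DWL / government spending = 5/42

Pre-subsidy: 113 - P = -132 + 4P gives P* = 49, x* = 64.
With the subsidy, sellers receive Ps = Pb + 25 for each unit, where Pb is the price buyers pay.
Supply in terms of Pb becomes xs = -132 + 4(Pb + 25) = -32 + 4Pb. Setting this equal to demand: 113 - Pb = -32 + 4Pb, so Pb = 29.
Sellers receive Ps = 29 + 25 = 54; x' = 113 − 1·29 = 84.
ΔCS = ½(64 + 84)(49 − 29) = 1480; ΔPS = ½(64 + 84)(54 − 49) = 370.
Government spending = 25 × 84 = 2100.
DWL = ½ × 25 × (84 − 64) = 250; fraction = 250 / 2100 = 5/42.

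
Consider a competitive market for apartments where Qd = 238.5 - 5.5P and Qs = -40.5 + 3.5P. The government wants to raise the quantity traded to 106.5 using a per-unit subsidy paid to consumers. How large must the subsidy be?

At Q = 106.5, invert demand for the buyer price: Pb = (238.5 − 106.5)/5.5 = 24; invert supply for the seller price: Ps = (106.5 − (-40.5))/3.5 = 42.
The subsidy must fill the gap: s = Ps − Pb = 42 − 24 = 18.

Required subsidy s = 18 per unit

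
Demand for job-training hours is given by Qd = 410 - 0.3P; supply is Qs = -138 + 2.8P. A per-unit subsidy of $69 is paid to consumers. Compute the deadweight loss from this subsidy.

Pre-subsidy: 410 - 0.3P = -138 + 2.8P gives P* = 5480/31, Q* = 11066/31.
With the rebate, buyers effectively pay Pb = Ps − 69, where Ps is the price sellers receive.
Demand in terms of Ps becomes Qd = 410 − 0.3(Ps − 69) = 430.7 - 0.3Ps. Setting this equal to supply: 430.7 - 0.3Ps = -138 + 2.8Ps, so Ps = 5687/31.
Buyers pay Pb = 5687/31 − 69 = 3548/31; Q' = -138 + 2.8·(5687/31) = 58228/155.
The subsidy expands output by 58228/155 − 11066/31 = 2898/155 past the efficient level; on those units the gap between marginal cost and willingness to pay runs from 0 up to 69.
DWL = ½ × 69 × 2898/155 = 99981/155.

Deadweight loss = 99981/155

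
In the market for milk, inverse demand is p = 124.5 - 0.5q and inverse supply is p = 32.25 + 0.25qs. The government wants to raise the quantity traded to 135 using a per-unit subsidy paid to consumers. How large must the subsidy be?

At q = 135, from the demand curve buyers pay pb = 124.5 − 0.5·135 = 57; from the supply curve sellers need ps = 32.25 + 0.25·135 = 66.
The subsidy must fill the gap: s = ps − pb = 66 − 57 = 9.

Required subsidy s = 9 per unit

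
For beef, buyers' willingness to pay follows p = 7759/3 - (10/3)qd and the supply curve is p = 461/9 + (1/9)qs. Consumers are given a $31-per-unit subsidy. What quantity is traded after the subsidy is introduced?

Pre-subsidy: 7759/3 - (10/3)q = 461/9 + (1/9)q gives q* = 736 and p* = 133.
With the rebate, buyers effectively pay pb = ps − 31, where ps is the price sellers receive.
On the curves, pb = 7759/3 - (10/3)q and ps = 461/9 + (1/9)q; the wedge ps − pb = 31 gives 461/9 + (1/9)q − (7759/3 - (10/3)q) = 31, so q' = 745.
Then pb = 7759/3 − (10/3)·745 = 103 and ps = 461/9 + (1/9)·745 = 134.

q' = 745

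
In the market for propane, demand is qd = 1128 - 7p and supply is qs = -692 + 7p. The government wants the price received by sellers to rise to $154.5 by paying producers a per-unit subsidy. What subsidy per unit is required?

Required subsidy s = $49 per unit

At a seller price of 154.5, quantity supplied is -692 + 7·154.5 = 389.5.
Buyers absorb 389.5 only when they pay pb with 1128 − 7·pb = 389.5, i.e. pb = 105.5.
s = ps − pb = 154.5 − 105.5 = 49.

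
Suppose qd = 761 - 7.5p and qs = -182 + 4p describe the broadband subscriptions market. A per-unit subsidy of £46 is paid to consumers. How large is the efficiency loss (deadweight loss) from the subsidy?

Deadweight loss = £2760

Pre-subsidy: 761 - 7.5p = -182 + 4p gives p* = 82, q* = 146.
With the rebate, buyers effectively pay pb = ps − 46, where ps is the price sellers receive.
Demand in terms of ps becomes qd = 761 − 7.5(ps − 46) = 1106 - 7.5ps. Setting this equal to supply: 1106 - 7.5ps = -182 + 4ps, so ps = 112.
Buyers pay pb = 112 − 46 = 66; q' = -182 + 4·112 = 266.
The subsidy expands output by 266 − 146 = 120 past the efficient level; on those units the gap between marginal cost and willingness to pay runs from 0 up to 46.
DWL = ½ × 46 × 120 = 2760.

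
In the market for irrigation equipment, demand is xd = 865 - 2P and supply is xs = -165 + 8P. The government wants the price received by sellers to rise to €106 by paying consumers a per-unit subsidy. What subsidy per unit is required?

At a seller price of 106, quantity supplied is -165 + 8·106 = 683.
Buyers absorb 683 only when they pay Pb with 865 − 2·Pb = 683, i.e. Pb = 91.
s = Ps − Pb = 106 − 91 = 15.

Required subsidy s = €15 per unit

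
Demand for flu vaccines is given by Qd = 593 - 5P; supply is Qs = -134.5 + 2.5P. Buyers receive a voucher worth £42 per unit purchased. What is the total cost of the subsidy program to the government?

Pre-subsidy: 593 - 5P = -134.5 + 2.5P gives P* = 97, Q* = 108.
With the rebate, buyers effectively pay Pb = Ps − 42, where Ps is the price sellers receive.
Demand in terms of Ps becomes Qd = 593 − 5(Ps − 42) = 803 - 5Ps. Setting this equal to supply: 803 - 5Ps = -134.5 + 2.5Ps, so Ps = 125.
Buyers pay Pb = 125 − 42 = 83; Q' = -134.5 + 2.5·125 = 178.
Government outlay = subsidy × quantity = 42 × 178 = 7476.

Government cost = £7476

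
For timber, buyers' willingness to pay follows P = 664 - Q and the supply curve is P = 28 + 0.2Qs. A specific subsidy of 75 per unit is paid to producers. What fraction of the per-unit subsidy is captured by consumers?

Pre-subsidy: 664 - Q = 28 + 0.2Q gives Q* = 530 and P* = 134.
With the subsidy, sellers receive Ps = Pb + 75 for each unit, where Pb is the price buyers pay.
On the curves, Pb = 664 - Q and Ps = 28 + 0.2Q; the wedge Ps − Pb = 75 gives 28 + 0.2Q − (664 - Q) = 75, so Q' = 592.5.
Then Pb = 664 − 1·592.5 = 71.5 and Ps = 28 + 0.2·592.5 = 146.5.
Buyers' price falls by P* − Pb = 134 − 71.5 = 62.5; sellers' price rises by Ps − P* = 146.5 − 134 = 12.5.
So consumers capture 62.5/75 = 5/6 of each unit of subsidy.

Consumer share = 5/6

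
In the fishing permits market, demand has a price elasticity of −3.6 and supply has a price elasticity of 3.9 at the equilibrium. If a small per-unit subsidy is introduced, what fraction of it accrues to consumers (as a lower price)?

Consumer share = 0.52

For a small subsidy around the equilibrium, the benefit split depends on the relative slopes, which at a point are proportional to the elasticities.
Buyer share = εs/(εs + |εd|) = 3.9/(3.9 + 3.6) = 0.52; seller share = |εd|/(εs + |εd|) = 0.48.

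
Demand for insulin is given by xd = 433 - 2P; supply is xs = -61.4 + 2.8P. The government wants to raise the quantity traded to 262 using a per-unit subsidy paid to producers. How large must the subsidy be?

At x = 262, invert demand for the buyer price: Pb = (433 − 262)/2 = 85.5; invert supply for the seller price: Ps = (262 − (-61.4))/2.8 = 115.5.
The subsidy must fill the gap: s = Ps − Pb = 115.5 − 85.5 = 30.

Required subsidy s = 30 per unit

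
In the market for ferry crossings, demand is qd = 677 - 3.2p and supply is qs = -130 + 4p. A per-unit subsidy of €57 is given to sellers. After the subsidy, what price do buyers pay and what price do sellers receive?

Pre-subsidy: 677 - 3.2p = -130 + 4p gives p* = 1345/12, q* = 955/3.
With the subsidy, sellers receive ps = pb + 57 for each unit, where pb is the price buyers pay.
Supply in terms of pb becomes qs = -130 + 4(pb + 57) = 98 + 4pb. Setting this equal to demand: 677 - 3.2pb = 98 + 4pb, so pb = 965/12.
Sellers receive ps = 965/12 + 57 = 1649/12; q' = 677 − 3.2·(965/12) = 1259/3.

Buyers pay 965/12; sellers receive 1649/12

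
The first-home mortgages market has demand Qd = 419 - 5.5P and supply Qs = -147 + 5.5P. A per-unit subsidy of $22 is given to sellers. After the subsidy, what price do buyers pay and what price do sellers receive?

Buyers pay 445/11; sellers receive 687/11

Pre-subsidy: 419 - 5.5P = -147 + 5.5P gives P* = 566/11, Q* = 136.
With the subsidy, sellers receive Ps = Pb + 22 for each unit, where Pb is the price buyers pay.
Supply in terms of Pb becomes Qs = -147 + 5.5(Pb + 22) = -26 + 5.5Pb. Setting this equal to demand: 419 - 5.5Pb = -26 + 5.5Pb, so Pb = 445/11.
Sellers receive Ps = 445/11 + 22 = 687/11; Q' = 419 − 5.5·(445/11) = 196.5.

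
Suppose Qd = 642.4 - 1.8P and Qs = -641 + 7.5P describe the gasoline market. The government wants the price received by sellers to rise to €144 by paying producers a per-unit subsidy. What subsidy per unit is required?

Required subsidy s = €31 per unit

At a seller price of 144, quantity supplied is -641 + 7.5·144 = 439.
Buyers absorb 439 only when they pay Pb with 642.4 − 1.8·Pb = 439, i.e. Pb = 113.
s = Ps − Pb = 144 − 113 = 31.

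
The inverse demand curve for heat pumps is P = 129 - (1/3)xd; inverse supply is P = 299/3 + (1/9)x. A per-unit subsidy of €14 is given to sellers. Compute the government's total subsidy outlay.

Pre-subsidy: 129 - (1/3)x = 299/3 + (1/9)x gives x* = 66 and P* = 107.
With the subsidy, sellers receive Ps = Pb + 14 for each unit, where Pb is the price buyers pay.
On the curves, Pb = 129 - (1/3)x and Ps = 299/3 + (1/9)x; the wedge Ps − Pb = 14 gives 299/3 + (1/9)x − (129 - (1/3)x) = 14, so x' = 97.5.
Then Pb = 129 − (1/3)·97.5 = 96.5 and Ps = 299/3 + (1/9)·97.5 = 110.5.
Government outlay = subsidy × quantity = 14 × 97.5 = 1365.

Government cost = €1365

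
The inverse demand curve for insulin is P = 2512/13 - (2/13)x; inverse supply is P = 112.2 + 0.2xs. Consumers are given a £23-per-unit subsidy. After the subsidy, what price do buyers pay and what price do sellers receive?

Pre-subsidy: 2512/13 - (2/13)x = 112.2 + 0.2x gives x* = 229 and P* = 158.
With the rebate, buyers effectively pay Pb = Ps − 23, where Ps is the price sellers receive.
On the curves, Pb = 2512/13 - (2/13)x and Ps = 112.2 + 0.2x; the wedge Ps − Pb = 23 gives 112.2 + 0.2x − (2512/13 - (2/13)x) = 23, so x' = 294.
Then Pb = 2512/13 − (2/13)·294 = 148 and Ps = 112.2 + 0.2·294 = 171.

Buyers pay £148; sellers receive £171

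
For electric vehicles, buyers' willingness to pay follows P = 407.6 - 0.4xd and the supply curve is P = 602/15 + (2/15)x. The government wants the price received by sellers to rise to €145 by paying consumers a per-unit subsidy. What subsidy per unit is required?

At a seller price of 145, quantity supplied is -301 + 7.5·145 = 786.5.
Buyers absorb 786.5 only when they pay Pb = 407.6 − 0.4·786.5 = 93.
s = Ps − Pb = 145 − 93 = 52.

Required subsidy s = €52 per unit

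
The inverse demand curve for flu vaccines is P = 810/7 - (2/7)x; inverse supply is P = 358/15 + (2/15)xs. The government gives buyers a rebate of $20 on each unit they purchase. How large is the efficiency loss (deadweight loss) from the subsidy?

Deadweight loss = 5250/11

Pre-subsidy: 810/7 - (2/7)x = 358/15 + (2/15)x gives x* = 2411/11 and P* = 584/11.
With the rebate, buyers effectively pay Pb = Ps − 20, where Ps is the price sellers receive.
On the curves, Pb = 810/7 - (2/7)x and Ps = 358/15 + (2/15)x; the wedge Ps − Pb = 20 gives 358/15 + (2/15)x − (810/7 - (2/7)x) = 20, so x' = 2936/11.
Then Pb = 810/7 − (2/7)·(2936/11) = 434/11 and Ps = 358/15 + (2/15)·(2936/11) = 654/11.
The subsidy expands output by 2936/11 − 2411/11 = 525/11 past the efficient level; on those units the gap between marginal cost and willingness to pay runs from 0 up to 20.
DWL = ½ × 20 × 525/11 = 5250/11.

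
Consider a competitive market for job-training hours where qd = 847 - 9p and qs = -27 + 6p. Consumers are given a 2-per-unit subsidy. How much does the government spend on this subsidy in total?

Government cost = 659.6

Pre-subsidy: 847 - 9p = -27 + 6p gives p* = 874/15, q* = 322.6.
With the rebate, buyers effectively pay pb = ps − 2, where ps is the price sellers receive.
Demand in terms of ps becomes qd = 847 − 9(ps − 2) = 865 - 9ps. Setting this equal to supply: 865 - 9ps = -27 + 6ps, so ps = 892/15.
Buyers pay pb = 892/15 − 2 = 862/15; q' = -27 + 6·(892/15) = 329.8.
Government outlay = subsidy × quantity = 2 × 329.8 = 659.6.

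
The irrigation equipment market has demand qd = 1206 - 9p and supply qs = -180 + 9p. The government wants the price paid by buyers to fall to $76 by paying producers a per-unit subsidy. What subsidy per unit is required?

At a buyer price of 76, quantity demanded is 1206 − 9·76 = 522.
Sellers supply 522 only when they receive ps with -180 + 9·ps = 522, i.e. ps = 78.
s = ps − pb = 78 − 76 = 2.

Required subsidy s = $2 per unit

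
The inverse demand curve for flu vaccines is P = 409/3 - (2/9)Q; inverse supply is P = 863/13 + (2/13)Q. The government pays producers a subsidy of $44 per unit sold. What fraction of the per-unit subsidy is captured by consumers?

Pre-subsidy: 409/3 - (2/9)Q = 863/13 + (2/13)Q gives Q* = 186 and P* = 95.
With the subsidy, sellers receive Ps = Pb + 44 for each unit, where Pb is the price buyers pay.
On the curves, Pb = 409/3 - (2/9)Q and Ps = 863/13 + (2/13)Q; the wedge Ps − Pb = 44 gives 863/13 + (2/13)Q − (409/3 - (2/9)Q) = 44, so Q' = 303.
Then Pb = 409/3 − (2/9)·303 = 69 and Ps = 863/13 + (2/13)·303 = 113.
Buyers' price falls by P* − Pb = 95 − 69 = 26; sellers' price rises by Ps − P* = 113 − 95 = 18.
So consumers capture 26/44 = 13/22 of each unit of subsidy.

Consumer share = 13/22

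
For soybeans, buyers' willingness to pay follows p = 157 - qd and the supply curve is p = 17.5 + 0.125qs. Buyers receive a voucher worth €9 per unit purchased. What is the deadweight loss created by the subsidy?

Deadweight loss = €36

Pre-subsidy: 157 - q = 17.5 + 0.125q gives q* = 124 and p* = 33.
With the rebate, buyers effectively pay pb = ps − 9, where ps is the price sellers receive.
On the curves, pb = 157 - q and ps = 17.5 + 0.125q; the wedge ps − pb = 9 gives 17.5 + 0.125q − (157 - q) = 9, so q' = 132.
Then pb = 157 − 1·132 = 25 and ps = 17.5 + 0.125·132 = 34.
The subsidy expands output by 132 − 124 = 8 past the efficient level; on those units the gap between marginal cost and willingness to pay runs from 0 up to 9.
DWL = ½ × 9 × 8 = 36.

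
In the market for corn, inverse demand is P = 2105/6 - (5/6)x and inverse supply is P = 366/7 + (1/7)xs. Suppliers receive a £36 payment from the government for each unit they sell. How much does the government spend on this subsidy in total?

Pre-subsidy: 2105/6 - (5/6)x = 366/7 + (1/7)x gives x* = 12539/41 and P* = 3935/41.
With the subsidy, sellers receive Ps = Pb + 36 for each unit, where Pb is the price buyers pay.
On the curves, Pb = 2105/6 - (5/6)x and Ps = 366/7 + (1/7)x; the wedge Ps − Pb = 36 gives 366/7 + (1/7)x − (2105/6 - (5/6)x) = 36, so x' = 14051/41.
Then Pb = 2105/6 − (5/6)·(14051/41) = 2675/41 and Ps = 366/7 + (1/7)·(14051/41) = 4151/41.
Government outlay = subsidy × quantity = 36 × 14051/41 = 505836/41.

Government cost = 505836/41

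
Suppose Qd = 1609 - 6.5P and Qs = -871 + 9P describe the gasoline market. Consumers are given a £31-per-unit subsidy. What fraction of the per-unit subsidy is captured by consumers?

Consumer share = 18/31

Pre-subsidy: 1609 - 6.5P = -871 + 9P gives P* = 160, Q* = 569.
With the rebate, buyers effectively pay Pb = Ps − 31, where Ps is the price sellers receive.
Demand in terms of Ps becomes Qd = 1609 − 6.5(Ps − 31) = 1810.5 - 6.5Ps. Setting this equal to supply: 1810.5 - 6.5Ps = -871 + 9Ps, so Ps = 173.
Buyers pay Pb = 173 − 31 = 142; Q' = -871 + 9·173 = 686.
Buyers' price falls by P* − Pb = 160 − 142 = 18; sellers' price rises by Ps − P* = 173 − 160 = 13.
So consumers capture 18/31 = 18/31 of each unit of subsidy.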